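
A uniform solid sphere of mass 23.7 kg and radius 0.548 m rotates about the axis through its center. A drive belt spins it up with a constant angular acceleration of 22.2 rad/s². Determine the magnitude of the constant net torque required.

τ ≈ 63.2 N·m

I = (2/5)MR² = (2/5)(23.7)(0.548)² = 2.847 kg·m².
τ = Iα = (2.847)(22.20) = 63.20 N·m.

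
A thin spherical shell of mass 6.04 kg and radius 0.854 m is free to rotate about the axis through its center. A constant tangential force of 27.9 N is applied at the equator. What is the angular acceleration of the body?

I = (2/3)MR² = (2/3)(6.04)(0.854)² = 2.937 kg·m².
τ = F R = (27.9)(0.854) = 23.83 N·m.
From τ = Iα: α = 23.83/2.937 = 8.113 rad/s².

α ≈ 8.11 rad/s²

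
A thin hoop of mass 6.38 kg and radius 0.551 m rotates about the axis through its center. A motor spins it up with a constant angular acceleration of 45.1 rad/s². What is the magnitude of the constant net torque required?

τ ≈ 87.4 N·m

I = MR² = (6.38)(0.551)² = 1.937 kg·m².
τ = Iα = (1.937)(45.10) = 87.36 N·m.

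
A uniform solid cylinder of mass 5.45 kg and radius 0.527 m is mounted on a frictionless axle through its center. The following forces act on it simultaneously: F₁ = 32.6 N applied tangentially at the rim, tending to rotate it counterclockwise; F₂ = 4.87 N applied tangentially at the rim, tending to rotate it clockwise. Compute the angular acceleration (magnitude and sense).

α ≈ 19.3 rad/s², counterclockwise

I = ½MR² = (1/2)(5.45)(0.527)² = 0.7568 kg·m².
Taking counterclockwise as positive: τ₁ = +(32.6)(0.527) = +17.18 N·m; τ₂ = −(4.87)(0.527) = −2.566 N·m.
Net torque τ = 14.61 N·m.
α = τ/I = 14.61/0.7568 = 19.31 rad/s².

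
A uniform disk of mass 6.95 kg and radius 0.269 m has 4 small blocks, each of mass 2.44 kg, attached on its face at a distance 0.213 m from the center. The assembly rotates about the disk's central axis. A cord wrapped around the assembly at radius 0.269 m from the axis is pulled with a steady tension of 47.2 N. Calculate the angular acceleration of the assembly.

I_disk = ½MR² = ½(6.95)(0.269)² = 0.2515 kg·m².
I_blocks = 4·m·r² = 4(2.44)(0.213)² = 0.4428 kg·m².
Total I = 0.6943 kg·m².
τ = F r = (47.2)(0.269) = 12.70 N·m.
α = τ/I = 12.70/0.6943 = 18.29 rad/s².

α ≈ 18.3 rad/s²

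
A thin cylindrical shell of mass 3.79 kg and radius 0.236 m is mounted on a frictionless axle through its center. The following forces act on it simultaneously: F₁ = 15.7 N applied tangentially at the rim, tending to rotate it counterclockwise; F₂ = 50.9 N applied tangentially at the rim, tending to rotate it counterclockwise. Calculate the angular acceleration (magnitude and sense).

α ≈ 74.5 rad/s², counterclockwise

I = MR² = (3.79)(0.236)² = 0.2111 kg·m².
Taking counterclockwise as positive: τ₁ = +(15.7)(0.236) = +3.705 N·m; τ₂ = +(50.9)(0.236) = +12.01 N·m.
Net torque τ = 15.72 N·m.
α = τ/I = 15.72/0.2111 = 74.46 rad/s².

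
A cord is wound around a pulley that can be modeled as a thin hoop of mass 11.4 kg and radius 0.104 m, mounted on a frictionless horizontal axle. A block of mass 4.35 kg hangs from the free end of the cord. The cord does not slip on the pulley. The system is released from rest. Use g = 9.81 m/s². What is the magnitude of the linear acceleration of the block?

I = MR² = (11.4)(0.104)² = 0.1233 kg·m².
Block: mg − T = ma. Pulley: TR = Iα. No-slip: a = αR, so T = (I/R²)a = 11.40·a.
Then mg = (m + 11.40)a, so a = (4.35)(9.81)/(4.35 + 11.40) = 2.709 m/s².

a ≈ 2.71 m/s²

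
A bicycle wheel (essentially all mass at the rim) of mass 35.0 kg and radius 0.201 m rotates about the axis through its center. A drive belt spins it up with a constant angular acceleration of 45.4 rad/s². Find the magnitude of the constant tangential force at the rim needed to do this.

F ≈ 319 N

I = MR² = (35.0)(0.201)² = 1.414 kg·m².
The required torque is τ = Iα = (1.414)(45.40) = 64.20 N·m.
A tangential force at the rim gives τ = FR, so F = τ/R = 64.20/0.201 = 319.4 N.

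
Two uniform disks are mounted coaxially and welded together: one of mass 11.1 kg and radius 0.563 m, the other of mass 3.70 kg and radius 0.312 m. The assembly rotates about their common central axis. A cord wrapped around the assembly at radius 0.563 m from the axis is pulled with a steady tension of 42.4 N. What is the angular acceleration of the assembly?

α ≈ 12.3 rad/s²

I = ½M₁R₁² + ½M₂R₂² = ½(11.1)(0.563)² + ½(3.70)(0.312)² = 1.939 kg·m².
τ = F r = (42.4)(0.563) = 23.87 N·m.
α = τ/I = 23.87/1.939 = 12.31 rad/s².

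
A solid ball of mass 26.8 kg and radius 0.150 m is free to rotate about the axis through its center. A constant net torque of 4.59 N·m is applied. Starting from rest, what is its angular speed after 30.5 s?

I = (2/5)MR² = (2/5)(26.8)(0.150)² = 0.2412 kg·m².
α = τ/I = 4.59/0.2412 = 19.03 rad/s².
ω = ω₀ + αt = 0 + (19.03)(30.5) = 580.4 rad/s.

ω ≈ 580 rad/s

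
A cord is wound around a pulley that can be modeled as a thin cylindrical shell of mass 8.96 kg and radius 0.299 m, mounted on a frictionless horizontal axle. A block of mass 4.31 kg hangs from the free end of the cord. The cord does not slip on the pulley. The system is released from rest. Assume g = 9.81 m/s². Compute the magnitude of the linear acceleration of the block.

a ≈ 3.19 m/s²

I = MR² = (8.96)(0.299)² = 0.8010 kg·m².
Block: mg − T = ma. Pulley: TR = Iα. No-slip: a = αR, so T = (I/R²)a = 8.960·a.
Then mg = (m + 8.960)a, so a = (4.31)(9.81)/(4.31 + 8.960) = 3.186 m/s².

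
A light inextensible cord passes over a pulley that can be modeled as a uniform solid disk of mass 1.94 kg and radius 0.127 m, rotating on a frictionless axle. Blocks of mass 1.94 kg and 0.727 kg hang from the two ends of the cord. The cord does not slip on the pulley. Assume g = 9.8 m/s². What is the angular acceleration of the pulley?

I = ½MR² = (1/2)(1.94)(0.127)² = 0.01565 kg·m².
Heavier block: m₁g − T₁ = m₁a. Lighter block: T₂ − m₂g = m₂a.
Pulley: (T₁ − T₂)R = Iα = I(a/R), so T₁ − T₂ = (I/R²)a = (1/2)M_p a = 0.9700·a.
Adding the three: (m₁ − m₂)g = (m₁ + m₂ + 0.9700)a, so a = (1.94 − 0.727)(9.8)/(1.94 + 0.727 + 0.9700) = 3.268 m/s².
α = a/R = 3.268/0.127 = 25.74 rad/s².

α ≈ 25.7 rad/s²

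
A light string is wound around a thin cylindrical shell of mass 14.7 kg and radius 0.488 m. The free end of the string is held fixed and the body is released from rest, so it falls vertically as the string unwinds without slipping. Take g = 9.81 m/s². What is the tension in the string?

T ≈ 72.1 N

Translation: Mg − T = Ma. Rotation about the center: TR = Iα with I = MR².
With a = αR: T = (I/R²)a = M a, so Mg = (1 + 1.000)Ma.
a = g/(1 + 1.000) = 9.81/2.000 = 4.905 m/s².
T = 1.000·M·a = (1.000)(14.7)(4.905) = 72.10 N.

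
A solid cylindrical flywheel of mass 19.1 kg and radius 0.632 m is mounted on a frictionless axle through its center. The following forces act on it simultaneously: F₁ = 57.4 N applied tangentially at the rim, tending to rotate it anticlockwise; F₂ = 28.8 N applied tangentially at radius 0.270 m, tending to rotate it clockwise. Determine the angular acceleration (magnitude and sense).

α ≈ 7.47 rad/s², anticlockwise

I = ½MR² = (1/2)(19.1)(0.632)² = 3.814 kg·m².
Taking anticlockwise as positive: τ₁ = +(57.4)(0.632) = +36.28 N·m; τ₂ = −(28.8)(0.270) = −7.776 N·m.
Net torque τ = 28.50 N·m.
α = τ/I = 28.50/3.814 = 7.472 rad/s².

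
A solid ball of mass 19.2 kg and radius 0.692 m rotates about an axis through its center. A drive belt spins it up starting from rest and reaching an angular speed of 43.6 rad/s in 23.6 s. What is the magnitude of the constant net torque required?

I = (2/5)MR² = (2/5)(19.2)(0.692)² = 3.678 kg·m².
α = Δω/Δt = (43.6 − 0)/23.6 = 1.847 rad/s².
τ = Iα = (3.678)(1.847) = 6.794 N·m.

τ ≈ 6.79 N·m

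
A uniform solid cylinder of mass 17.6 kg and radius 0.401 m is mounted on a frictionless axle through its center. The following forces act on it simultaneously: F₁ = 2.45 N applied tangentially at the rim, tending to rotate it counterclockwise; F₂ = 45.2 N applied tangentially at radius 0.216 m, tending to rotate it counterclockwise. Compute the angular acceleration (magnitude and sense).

I = ½MR² = (1/2)(17.6)(0.401)² = 1.415 kg·m².
Taking counterclockwise as positive: τ₁ = +(2.45)(0.401) = +0.9825 N·m; τ₂ = +(45.2)(0.216) = +9.763 N·m.
Net torque τ = 10.75 N·m.
α = τ/I = 10.75/1.415 = 7.594 rad/s².

α ≈ 7.59 rad/s², counterclockwise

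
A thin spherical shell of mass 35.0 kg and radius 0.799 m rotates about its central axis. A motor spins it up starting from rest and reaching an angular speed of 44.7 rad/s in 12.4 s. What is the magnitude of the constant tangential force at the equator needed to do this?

F ≈ 67.2 N

I = (2/3)MR² = (2/3)(35.0)(0.799)² = 14.90 kg·m².
α = Δω/Δt = (44.7 − 0)/12.4 = 3.605 rad/s².
The required torque is τ = Iα = (14.90)(3.605) = 53.70 N·m.
A tangential force at the equator gives τ = FR, so F = τ/R = 53.70/0.799 = 67.21 N.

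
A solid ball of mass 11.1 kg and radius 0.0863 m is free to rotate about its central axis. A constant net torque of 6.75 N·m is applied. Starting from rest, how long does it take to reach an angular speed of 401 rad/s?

I = (2/5)MR² = (2/5)(11.1)(0.0863)² = 0.03307 kg·m².
α = τ/I = 6.75/0.03307 = 204.1 rad/s².
ω = αt ⇒ t = ω/α = 401/204.1 = 1.964 s.

t ≈ 1.96 s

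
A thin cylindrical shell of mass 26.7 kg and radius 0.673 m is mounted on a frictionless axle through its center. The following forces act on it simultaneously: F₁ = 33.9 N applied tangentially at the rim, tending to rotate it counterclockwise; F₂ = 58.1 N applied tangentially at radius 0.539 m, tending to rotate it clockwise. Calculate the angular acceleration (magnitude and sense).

I = MR² = (26.7)(0.673)² = 12.09 kg·m².
Taking counterclockwise as positive: τ₁ = +(33.9)(0.673) = +22.81 N·m; τ₂ = −(58.1)(0.539) = −31.32 N·m.
Net torque τ = -8.501 N·m.
α = τ/I = -8.501/12.09 = -0.7030 rad/s².

α ≈ 0.703 rad/s², clockwise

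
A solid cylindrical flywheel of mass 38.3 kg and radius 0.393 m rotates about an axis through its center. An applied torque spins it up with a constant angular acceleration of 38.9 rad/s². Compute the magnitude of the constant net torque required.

τ ≈ 115 N·m

I = ½MR² = (1/2)(38.3)(0.393)² = 2.958 kg·m².
τ = Iα = (2.958)(38.90) = 115.1 N·m.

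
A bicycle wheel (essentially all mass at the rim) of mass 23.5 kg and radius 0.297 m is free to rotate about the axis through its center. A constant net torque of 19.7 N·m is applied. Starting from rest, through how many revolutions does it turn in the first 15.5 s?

≈ 182 revolutions

I = MR² = (23.5)(0.297)² = 2.073 kg·m².
α = τ/I = 19.7/2.073 = 9.504 rad/s².
θ = ½αt² = ½(9.504)(15.5)² = 1142 rad.
Revolutions = θ/(2π) = 181.7.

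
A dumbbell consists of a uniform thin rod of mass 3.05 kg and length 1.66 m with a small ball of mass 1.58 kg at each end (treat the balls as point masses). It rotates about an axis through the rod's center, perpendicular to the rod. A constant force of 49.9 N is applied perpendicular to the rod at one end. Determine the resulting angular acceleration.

α ≈ 14.4 rad/s²

I_rod = (1/12)ML² = (1/12)(3.05)(1.66)² = 0.7004 kg·m².
I_balls = 2·m·(L/2)² = 2(1.58)(0.8300)² = 2.177 kg·m².
Total I = 2.877 kg·m².
τ = F·(L/2) = (49.9)(0.830) = 41.42 N·m.
α = τ/I = 41.42/2.877 = 14.39 rad/s².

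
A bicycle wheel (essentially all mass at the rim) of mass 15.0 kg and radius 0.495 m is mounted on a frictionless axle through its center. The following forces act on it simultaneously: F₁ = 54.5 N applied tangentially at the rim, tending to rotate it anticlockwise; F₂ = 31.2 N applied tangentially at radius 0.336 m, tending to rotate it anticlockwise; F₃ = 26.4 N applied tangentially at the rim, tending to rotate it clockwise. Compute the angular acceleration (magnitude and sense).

α ≈ 6.64 rad/s², anticlockwise

I = MR² = (15.0)(0.495)² = 3.675 kg·m².
Taking anticlockwise as positive: τ₁ = +(54.5)(0.495) = +26.98 N·m; τ₂ = +(31.2)(0.336) = +10.48 N·m; τ₃ = −(26.4)(0.495) = −13.07 N·m.
Net torque τ = 24.39 N·m.
α = τ/I = 24.39/3.675 = 6.637 rad/s².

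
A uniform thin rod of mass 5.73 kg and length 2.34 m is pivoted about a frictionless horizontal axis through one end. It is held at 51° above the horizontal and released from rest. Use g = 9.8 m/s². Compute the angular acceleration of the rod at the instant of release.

α ≈ 3.95 rad/s²

About the pivot, I = (1/3)ML² = (1/3)(5.73)(2.34)² = 10.46 kg·m².
The weight acts at the center, a distance L/2 = 1.170 m from the pivot; τ = Mg(L/2) cos 51° = 41.35 N·m.
α = τ/I = 41.35/10.46 = 3.953 rad/s².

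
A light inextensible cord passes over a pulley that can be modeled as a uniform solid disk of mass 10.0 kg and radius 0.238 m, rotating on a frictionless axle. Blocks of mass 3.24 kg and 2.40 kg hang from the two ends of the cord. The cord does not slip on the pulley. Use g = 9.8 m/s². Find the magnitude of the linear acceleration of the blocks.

I = ½MR² = (1/2)(10.0)(0.238)² = 0.2832 kg·m².
Heavier block: m₁g − T₁ = m₁a. Lighter block: T₂ − m₂g = m₂a.
Pulley: (T₁ − T₂)R = Iα = I(a/R), so T₁ − T₂ = (I/R²)a = (1/2)M_p a = 5.000·a.
Adding the three: (m₁ − m₂)g = (m₁ + m₂ + 5.000)a, so a = (3.24 − 2.40)(9.8)/(3.24 + 2.40 + 5.000) = 0.7737 m/s².

a ≈ 0.774 m/s²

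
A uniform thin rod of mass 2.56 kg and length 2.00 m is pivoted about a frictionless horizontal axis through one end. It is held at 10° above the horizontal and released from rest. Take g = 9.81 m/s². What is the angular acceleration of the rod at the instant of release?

α ≈ 7.25 rad/s²

About the pivot, I = (1/3)ML² = (1/3)(2.56)(2.00)² = 3.413 kg·m².
The weight acts at the center, a distance L/2 = 1.000 m from the pivot; τ = Mg(L/2) cos 10° = 24.73 N·m.
α = τ/I = 24.73/3.413 = 7.246 rad/s².
(Equivalently α = (3g/(2L)) cos 10° = 7.246 rad/s².)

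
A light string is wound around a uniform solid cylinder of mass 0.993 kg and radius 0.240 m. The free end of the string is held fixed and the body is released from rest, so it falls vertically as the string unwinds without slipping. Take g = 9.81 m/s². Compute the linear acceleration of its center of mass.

Translation: Mg − T = Ma. Rotation about the center: TR = Iα with I = ½MR².
With a = αR: T = (I/R²)a = (1/2)M a, so Mg = (1 + 0.5000)Ma.
a = g/(1 + 0.5000) = 9.81/1.500 = 6.540 m/s².

a ≈ 6.54 m/s²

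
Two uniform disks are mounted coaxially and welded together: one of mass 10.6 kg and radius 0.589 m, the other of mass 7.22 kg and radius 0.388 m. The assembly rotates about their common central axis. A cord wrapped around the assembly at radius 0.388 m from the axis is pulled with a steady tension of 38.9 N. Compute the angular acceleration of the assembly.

I = ½M₁R₁² + ½M₂R₂² = ½(10.6)(0.589)² + ½(7.22)(0.388)² = 2.382 kg·m².
τ = F r = (38.9)(0.388) = 15.09 N·m.
α = τ/I = 15.09/2.382 = 6.336 rad/s².

α ≈ 6.34 rad/s²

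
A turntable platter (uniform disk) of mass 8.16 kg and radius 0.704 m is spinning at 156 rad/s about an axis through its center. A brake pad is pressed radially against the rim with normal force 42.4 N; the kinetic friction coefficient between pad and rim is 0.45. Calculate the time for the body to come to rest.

t ≈ 23.5 s

I = ½MR² = (1/2)(8.16)(0.704)² = 2.022 kg·m².
Friction force f = μN = (0.45)(42.4) = 19.08 N at the rim; torque magnitude τ = fR = 13.43 N·m, opposing ω.
|α| = τ/I = 13.43/2.022 = 6.643 rad/s² (deceleration).
0 = ω₀ − |α|t ⇒ t = ω₀/|α| = 156/6.643 = 23.48 s.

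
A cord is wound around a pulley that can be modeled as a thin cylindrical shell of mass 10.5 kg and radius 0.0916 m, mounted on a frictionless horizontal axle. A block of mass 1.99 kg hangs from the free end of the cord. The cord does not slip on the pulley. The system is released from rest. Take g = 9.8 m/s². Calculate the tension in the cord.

T ≈ 16.4 N

I = MR² = (10.5)(0.0916)² = 0.08810 kg·m².
Block: mg − T = ma. Pulley: TR = Iα. No-slip: a = αR, so T = (I/R²)a = 10.50·a.
Then mg = (m + 10.50)a, so a = (1.99)(9.8)/(1.99 + 10.50) = 1.561 m/s².
T = 10.50·a = 16.39 N.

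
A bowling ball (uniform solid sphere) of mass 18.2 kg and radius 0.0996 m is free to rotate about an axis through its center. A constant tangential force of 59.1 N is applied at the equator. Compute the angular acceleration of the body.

I = (2/5)MR² = (2/5)(18.2)(0.0996)² = 0.07222 kg·m².
τ = F R = (59.1)(0.0996) = 5.886 N·m.
From τ = Iα: α = 5.886/0.07222 = 81.51 rad/s².

α ≈ 81.5 rad/s²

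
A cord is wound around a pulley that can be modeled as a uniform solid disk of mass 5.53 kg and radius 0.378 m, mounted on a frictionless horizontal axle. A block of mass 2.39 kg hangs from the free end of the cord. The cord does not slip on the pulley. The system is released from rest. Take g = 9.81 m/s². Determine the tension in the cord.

T ≈ 12.6 N

I = ½MR² = (1/2)(5.53)(0.378)² = 0.3951 kg·m².
Block: mg − T = ma. Pulley: TR = Iα. No-slip: a = αR, so T = (I/R²)a = 2.765·a.
Then mg = (m + 2.765)a, so a = (2.39)(9.81)/(2.39 + 2.765) = 4.548 m/s².
T = 2.765·a = 12.58 N.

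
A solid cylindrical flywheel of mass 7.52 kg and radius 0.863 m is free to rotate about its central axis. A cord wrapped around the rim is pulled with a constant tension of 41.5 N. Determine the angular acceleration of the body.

I = ½MR² = (1/2)(7.52)(0.863)² = 2.800 kg·m².
τ = F R = (41.5)(0.863) = 35.81 N·m.
From τ = Iα: α = 35.81/2.800 = 12.79 rad/s².

α ≈ 12.8 rad/s²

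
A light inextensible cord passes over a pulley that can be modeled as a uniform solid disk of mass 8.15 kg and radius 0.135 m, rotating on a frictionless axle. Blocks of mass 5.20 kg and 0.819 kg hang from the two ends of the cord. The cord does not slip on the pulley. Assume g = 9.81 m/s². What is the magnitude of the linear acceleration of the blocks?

a ≈ 4.26 m/s²

I = ½MR² = (1/2)(8.15)(0.135)² = 0.07427 kg·m².
Heavier block: m₁g − T₁ = m₁a. Lighter block: T₂ − m₂g = m₂a.
Pulley: (T₁ − T₂)R = Iα = I(a/R), so T₁ − T₂ = (I/R²)a = (1/2)M_p a = 4.075·a.
Adding the three: (m₁ − m₂)g = (m₁ + m₂ + 4.075)a, so a = (5.20 − 0.819)(9.81)/(5.20 + 0.819 + 4.075) = 4.258 m/s².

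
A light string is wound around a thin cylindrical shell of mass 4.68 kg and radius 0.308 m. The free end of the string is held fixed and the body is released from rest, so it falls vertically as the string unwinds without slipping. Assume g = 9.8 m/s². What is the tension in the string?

T ≈ 22.9 N

Translation: Mg − T = Ma. Rotation about the center: TR = Iα with I = MR².
With a = αR: T = (I/R²)a = M a, so Mg = (1 + 1.000)Ma.
a = g/(1 + 1.000) = 9.8/2.000 = 4.900 m/s².
T = 1.000·M·a = (1.000)(4.68)(4.900) = 22.93 N.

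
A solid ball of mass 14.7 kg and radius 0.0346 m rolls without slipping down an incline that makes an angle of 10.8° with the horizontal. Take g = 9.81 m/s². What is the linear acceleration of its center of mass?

a ≈ 1.31 m/s²

Translation along the incline: Mg sinθ − f = Ma.
Rotation about the center: fR = Iα with I = (2/5)MR². No-slip gives a = αR, so f = (I/R²)a = (2/5)M a.
Substituting: Mg sinθ = (1 + 0.4000)Ma, so a = g sinθ/(1 + 0.4000) = (9.81) sin 10.8° / 1.400 = 1.313 m/s².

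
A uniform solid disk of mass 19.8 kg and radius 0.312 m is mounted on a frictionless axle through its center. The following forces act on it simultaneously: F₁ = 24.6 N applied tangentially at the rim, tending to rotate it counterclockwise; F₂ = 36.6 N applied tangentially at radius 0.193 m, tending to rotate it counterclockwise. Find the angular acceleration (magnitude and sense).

α ≈ 15.3 rad/s², counterclockwise

I = ½MR² = (1/2)(19.8)(0.312)² = 0.9637 kg·m².
Taking counterclockwise as positive: τ₁ = +(24.6)(0.312) = +7.675 N·m; τ₂ = +(36.6)(0.193) = +7.064 N·m.
Net torque τ = 14.74 N·m.
α = τ/I = 14.74/0.9637 = 15.29 rad/s².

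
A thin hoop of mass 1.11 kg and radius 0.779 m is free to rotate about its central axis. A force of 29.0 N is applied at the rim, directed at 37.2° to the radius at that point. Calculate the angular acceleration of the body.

α ≈ 20.3 rad/s²

I = MR² = (1.11)(0.779)² = 0.6736 kg·m².
Only the tangential component produces torque: τ = F R sinθ = (29.0)(0.779) sin 37.2° = 13.66 N·m.
Newton's second law for rotation, τ = Iα, gives α = τ/I = 13.66/0.6736 = 20.28 rad/s².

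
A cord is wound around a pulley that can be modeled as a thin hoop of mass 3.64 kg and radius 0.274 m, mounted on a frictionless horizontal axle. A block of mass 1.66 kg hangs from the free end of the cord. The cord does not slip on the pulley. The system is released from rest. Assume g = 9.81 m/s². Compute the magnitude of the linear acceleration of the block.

I = MR² = (3.64)(0.274)² = 0.2733 kg·m².
Block: mg − T = ma. Pulley: TR = Iα. No-slip: a = αR, so T = (I/R²)a = 3.640·a.
Then mg = (m + 3.640)a, so a = (1.66)(9.81)/(1.66 + 3.640) = 3.073 m/s².

a ≈ 3.07 m/s²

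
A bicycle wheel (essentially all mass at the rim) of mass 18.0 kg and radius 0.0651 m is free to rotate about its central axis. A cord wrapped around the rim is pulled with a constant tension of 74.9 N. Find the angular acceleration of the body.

I = MR² = (18.0)(0.0651)² = 0.07628 kg·m².
τ = F R = (74.9)(0.0651) = 4.876 N·m.
From τ = Iα: α = 4.876/0.07628 = 63.92 rad/s².

α ≈ 63.9 rad/s²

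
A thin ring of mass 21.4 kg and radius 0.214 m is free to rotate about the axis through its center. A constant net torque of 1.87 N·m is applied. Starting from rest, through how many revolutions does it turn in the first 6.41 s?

≈ 6.24 revolutions

I = MR² = (21.4)(0.214)² = 0.9800 kg·m².
α = τ/I = 1.87/0.9800 = 1.908 rad/s².
θ = ½αt² = ½(1.908)(6.41)² = 39.20 rad.
Revolutions = θ/(2π) = 6.239.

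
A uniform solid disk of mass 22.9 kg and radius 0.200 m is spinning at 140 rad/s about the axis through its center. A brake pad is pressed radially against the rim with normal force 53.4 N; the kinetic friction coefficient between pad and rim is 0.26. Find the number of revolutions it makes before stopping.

≈ 257 revolutions

I = ½MR² = (1/2)(22.9)(0.200)² = 0.4580 kg·m².
Friction force f = μN = (0.26)(53.4) = 13.88 N at the rim; torque magnitude τ = fR = 2.777 N·m, opposing ω.
|α| = τ/I = 2.777/0.4580 = 6.063 rad/s² (deceleration).
ω² = ω₀² − 2|α|θ with ω = 0 ⇒ θ = ω₀²/(2|α|) = 1616 rad = 257.3 rev.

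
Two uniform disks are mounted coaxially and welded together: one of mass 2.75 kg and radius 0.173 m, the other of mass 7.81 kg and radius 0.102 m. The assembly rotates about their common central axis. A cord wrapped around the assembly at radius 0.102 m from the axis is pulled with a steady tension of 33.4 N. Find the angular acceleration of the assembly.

I = ½M₁R₁² + ½M₂R₂² = ½(2.75)(0.173)² + ½(7.81)(0.102)² = 0.08178 kg·m².
τ = F r = (33.4)(0.102) = 3.407 N·m.
α = τ/I = 3.407/0.08178 = 41.66 rad/s².

α ≈ 41.7 rad/s²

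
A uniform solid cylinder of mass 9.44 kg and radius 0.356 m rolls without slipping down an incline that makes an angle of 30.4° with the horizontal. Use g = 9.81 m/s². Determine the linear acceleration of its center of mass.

a ≈ 3.31 m/s²

Translation along the incline: Mg sinθ − f = Ma.
Rotation about the center: fR = Iα with I = ½MR². No-slip gives a = αR, so f = (I/R²)a = (1/2)M a.
Substituting: Mg sinθ = (1 + 0.5000)Ma, so a = g sinθ/(1 + 0.5000) = (9.81) sin 30.4° / 1.500 = 3.309 m/s².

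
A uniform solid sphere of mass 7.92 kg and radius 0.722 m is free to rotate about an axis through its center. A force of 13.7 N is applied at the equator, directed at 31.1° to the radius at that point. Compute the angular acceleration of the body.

α ≈ 3.09 rad/s²

I = (2/5)MR² = (2/5)(7.92)(0.722)² = 1.651 kg·m².
Only the tangential component produces torque: τ = F R sinθ = (13.7)(0.722) sin 31.1° = 5.109 N·m.
From τ = Iα: α = 5.109/1.651 = 3.094 rad/s².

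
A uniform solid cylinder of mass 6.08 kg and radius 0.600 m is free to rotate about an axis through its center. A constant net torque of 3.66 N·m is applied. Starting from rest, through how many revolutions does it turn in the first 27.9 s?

≈ 207 revolutions

I = ½MR² = (1/2)(6.08)(0.600)² = 1.094 kg·m².
α = τ/I = 3.66/1.094 = 3.344 rad/s².
θ = ½αt² = ½(3.344)(27.9)² = 1302 rad.
Revolutions = θ/(2π) = 207.2.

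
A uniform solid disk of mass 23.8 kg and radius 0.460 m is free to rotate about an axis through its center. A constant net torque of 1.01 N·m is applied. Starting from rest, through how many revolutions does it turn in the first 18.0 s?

≈ 10.3 revolutions

I = ½MR² = (1/2)(23.8)(0.460)² = 2.518 kg·m².
α = τ/I = 1.01/2.518 = 0.4011 rad/s².
θ = ½αt² = ½(0.4011)(18.0)² = 64.98 rad.
Revolutions = θ/(2π) = 10.34.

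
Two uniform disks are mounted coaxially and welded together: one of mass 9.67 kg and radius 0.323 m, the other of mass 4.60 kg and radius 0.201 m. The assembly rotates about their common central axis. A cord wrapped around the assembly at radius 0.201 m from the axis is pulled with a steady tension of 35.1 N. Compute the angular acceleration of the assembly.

α ≈ 11.8 rad/s²

I = ½M₁R₁² + ½M₂R₂² = ½(9.67)(0.323)² + ½(4.60)(0.201)² = 0.5974 kg·m².
τ = F r = (35.1)(0.201) = 7.055 N·m.
α = τ/I = 7.055/0.5974 = 11.81 rad/s².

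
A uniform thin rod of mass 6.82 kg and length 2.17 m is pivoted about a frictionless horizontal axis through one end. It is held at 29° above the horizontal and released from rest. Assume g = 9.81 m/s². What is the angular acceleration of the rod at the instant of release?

α ≈ 5.93 rad/s²

About the pivot, I = (1/3)ML² = (1/3)(6.82)(2.17)² = 10.70 kg·m².
The weight acts at the center, a distance L/2 = 1.085 m from the pivot; τ = Mg(L/2) cos 29° = 63.49 N·m.
α = τ/I = 63.49/10.70 = 5.931 rad/s².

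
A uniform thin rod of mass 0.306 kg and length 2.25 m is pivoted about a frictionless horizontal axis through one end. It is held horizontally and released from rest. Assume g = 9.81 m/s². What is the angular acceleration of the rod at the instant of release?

About the pivot, I = (1/3)ML² = (1/3)(0.306)(2.25)² = 0.5164 kg·m².
The weight acts at the center, a distance L/2 = 1.125 m from the pivot; τ = Mg(L/2) = 3.377 N·m.
α = τ/I = 3.377/0.5164 = 6.540 rad/s².

α ≈ 6.54 rad/s²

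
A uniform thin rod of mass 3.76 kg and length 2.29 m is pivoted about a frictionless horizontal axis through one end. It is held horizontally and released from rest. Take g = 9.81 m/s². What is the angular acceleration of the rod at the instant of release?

α ≈ 6.43 rad/s²

About the pivot, I = (1/3)ML² = (1/3)(3.76)(2.29)² = 6.573 kg·m².
The weight acts at the center, a distance L/2 = 1.145 m from the pivot; τ = Mg(L/2) = 42.23 N·m.
α = τ/I = 42.23/6.573 = 6.426 rad/s².
(Equivalently α = (3g/(2L)) = 6.426 rad/s².)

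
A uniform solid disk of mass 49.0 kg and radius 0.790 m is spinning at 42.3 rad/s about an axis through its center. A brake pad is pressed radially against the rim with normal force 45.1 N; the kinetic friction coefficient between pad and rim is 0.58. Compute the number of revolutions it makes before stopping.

I = ½MR² = (1/2)(49.0)(0.790)² = 15.29 kg·m².
Friction force f = μN = (0.58)(45.1) = 26.16 N at the rim; torque magnitude τ = fR = 20.66 N·m, opposing ω.
|α| = τ/I = 20.66/15.29 = 1.351 rad/s² (deceleration).
ω² = ω₀² − 2|α|θ with ω = 0 ⇒ θ = ω₀²/(2|α|) = 662.0 rad = 105.4 rev.

≈ 105 revolutions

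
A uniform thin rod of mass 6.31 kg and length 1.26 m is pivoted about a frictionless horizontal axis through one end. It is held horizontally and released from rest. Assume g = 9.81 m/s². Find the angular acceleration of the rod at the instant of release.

α ≈ 11.7 rad/s²

About the pivot, I = (1/3)ML² = (1/3)(6.31)(1.26)² = 3.339 kg·m².
The weight acts at the center, a distance L/2 = 0.6300 m from the pivot; τ = Mg(L/2) = 39.00 N·m.
α = τ/I = 39.00/3.339 = 11.68 rad/s².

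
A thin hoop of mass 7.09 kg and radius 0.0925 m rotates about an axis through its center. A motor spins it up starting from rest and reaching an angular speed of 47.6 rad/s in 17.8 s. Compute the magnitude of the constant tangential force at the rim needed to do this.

I = MR² = (7.09)(0.0925)² = 0.06066 kg·m².
α = Δω/Δt = (47.6 − 0)/17.8 = 2.674 rad/s².
The required torque is τ = Iα = (0.06066)(2.674) = 0.1622 N·m.
A tangential force at the rim gives τ = FR, so F = τ/R = 0.1622/0.0925 = 1.754 N.

F ≈ 1.75 N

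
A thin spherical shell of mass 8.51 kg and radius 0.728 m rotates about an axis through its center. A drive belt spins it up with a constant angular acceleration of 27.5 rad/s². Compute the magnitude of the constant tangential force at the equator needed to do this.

F ≈ 114 N

I = (2/3)MR² = (2/3)(8.51)(0.728)² = 3.007 kg·m².
The required torque is τ = Iα = (3.007)(27.50) = 82.69 N·m.
A tangential force at the equator gives τ = FR, so F = τ/R = 82.69/0.728 = 113.6 N.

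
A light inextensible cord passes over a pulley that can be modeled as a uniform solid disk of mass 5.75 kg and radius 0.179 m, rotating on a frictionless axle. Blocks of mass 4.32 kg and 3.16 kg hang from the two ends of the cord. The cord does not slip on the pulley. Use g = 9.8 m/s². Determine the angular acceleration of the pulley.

α ≈ 6.13 rad/s²

I = ½MR² = (1/2)(5.75)(0.179)² = 0.09212 kg·m².
Heavier block: m₁g − T₁ = m₁a. Lighter block: T₂ − m₂g = m₂a.
Pulley: (T₁ − T₂)R = Iα = I(a/R), so T₁ − T₂ = (I/R²)a = (1/2)M_p a = 2.875·a.
Adding the three: (m₁ − m₂)g = (m₁ + m₂ + 2.875)a, so a = (4.32 − 3.16)(9.8)/(4.32 + 3.16 + 2.875) = 1.098 m/s².
α = a/R = 1.098/0.179 = 6.133 rad/s².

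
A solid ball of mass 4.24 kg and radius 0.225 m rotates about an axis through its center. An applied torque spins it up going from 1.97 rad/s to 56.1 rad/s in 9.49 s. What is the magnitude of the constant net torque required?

I = (2/5)MR² = (2/5)(4.24)(0.225)² = 0.08586 kg·m².
α = Δω/Δt = (56.1 − 1.97)/9.49 = 5.704 rad/s².
τ = Iα = (0.08586)(5.704) = 0.4897 N·m.

τ ≈ 0.490 N·m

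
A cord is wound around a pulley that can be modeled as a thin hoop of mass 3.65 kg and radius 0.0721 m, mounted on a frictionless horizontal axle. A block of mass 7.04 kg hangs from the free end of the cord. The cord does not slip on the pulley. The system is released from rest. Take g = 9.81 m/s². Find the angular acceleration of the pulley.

I = MR² = (3.65)(0.0721)² = 0.01897 kg·m².
Block: mg − T = ma. Pulley: TR = Iα. No-slip: a = αR, so T = (I/R²)a = 3.650·a.
Then mg = (m + 3.650)a, so a = (7.04)(9.81)/(7.04 + 3.650) = 6.460 m/s².
α = a/R = 6.460/0.0721 = 89.60 rad/s².

α ≈ 89.6 rad/s²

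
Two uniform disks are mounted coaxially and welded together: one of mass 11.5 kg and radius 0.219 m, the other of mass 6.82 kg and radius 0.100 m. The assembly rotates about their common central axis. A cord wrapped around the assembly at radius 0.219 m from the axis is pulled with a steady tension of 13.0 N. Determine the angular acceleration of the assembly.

α ≈ 9.19 rad/s²

I = ½M₁R₁² + ½M₂R₂² = ½(11.5)(0.219)² + ½(6.82)(0.100)² = 0.3099 kg·m².
τ = F r = (13.0)(0.219) = 2.847 N·m.
α = τ/I = 2.847/0.3099 = 9.188 rad/s².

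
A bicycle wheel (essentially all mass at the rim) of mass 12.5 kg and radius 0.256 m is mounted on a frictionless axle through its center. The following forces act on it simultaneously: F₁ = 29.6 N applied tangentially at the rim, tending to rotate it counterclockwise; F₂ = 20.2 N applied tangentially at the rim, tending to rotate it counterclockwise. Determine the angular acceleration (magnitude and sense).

I = MR² = (12.5)(0.256)² = 0.8192 kg·m².
Taking counterclockwise as positive: τ₁ = +(29.6)(0.256) = +7.578 N·m; τ₂ = +(20.2)(0.256) = +5.171 N·m.
Net torque τ = 12.75 N·m.
α = τ/I = 12.75/0.8192 = 15.56 rad/s².

α ≈ 15.6 rad/s², counterclockwise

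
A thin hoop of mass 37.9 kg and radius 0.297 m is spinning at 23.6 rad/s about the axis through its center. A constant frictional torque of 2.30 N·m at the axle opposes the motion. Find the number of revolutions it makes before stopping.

I = MR² = (37.9)(0.297)² = 3.343 kg·m².
The net torque has magnitude 2.30 N·m, opposing ω.
|α| = τ/I = 2.300/3.343 = 0.6880 rad/s² (deceleration).
ω² = ω₀² − 2|α|θ with ω = 0 ⇒ θ = ω₀²/(2|α|) = 404.8 rad = 64.42 rev.

≈ 64.4 revolutions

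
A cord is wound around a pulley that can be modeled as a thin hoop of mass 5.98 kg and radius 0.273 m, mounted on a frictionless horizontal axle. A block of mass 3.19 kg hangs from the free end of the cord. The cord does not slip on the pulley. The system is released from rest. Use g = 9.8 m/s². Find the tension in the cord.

I = MR² = (5.98)(0.273)² = 0.4457 kg·m².
Block: mg − T = ma. Pulley: TR = Iα. No-slip: a = αR, so T = (I/R²)a = 5.980·a.
Then mg = (m + 5.980)a, so a = (3.19)(9.8)/(3.19 + 5.980) = 3.409 m/s².
T = 5.980·a = 20.39 N.

T ≈ 20.4 N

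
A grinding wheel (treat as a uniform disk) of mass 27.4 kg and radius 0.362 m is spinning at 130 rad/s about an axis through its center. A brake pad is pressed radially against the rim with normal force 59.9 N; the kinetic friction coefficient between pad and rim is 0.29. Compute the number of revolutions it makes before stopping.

I = ½MR² = (1/2)(27.4)(0.362)² = 1.795 kg·m².
Friction force f = μN = (0.29)(59.9) = 17.37 N at the rim; torque magnitude τ = fR = 6.288 N·m, opposing ω.
|α| = τ/I = 6.288/1.795 = 3.503 rad/s² (deceleration).
ω² = ω₀² − 2|α|θ with ω = 0 ⇒ θ = ω₀²/(2|α|) = 2412 rad = 384.0 rev.

≈ 384 revolutions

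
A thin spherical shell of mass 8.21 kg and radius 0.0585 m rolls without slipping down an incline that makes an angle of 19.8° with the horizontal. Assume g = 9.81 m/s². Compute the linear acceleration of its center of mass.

Translation along the incline: Mg sinθ − f = Ma.
Rotation about the center: fR = Iα with I = (2/3)MR². No-slip gives a = αR, so f = (I/R²)a = (2/3)M a.
Substituting: Mg sinθ = (1 + 0.6667)Ma, so a = g sinθ/(1 + 0.6667) = (9.81) sin 19.8° / 1.667 = 1.994 m/s².

a ≈ 1.99 m/s²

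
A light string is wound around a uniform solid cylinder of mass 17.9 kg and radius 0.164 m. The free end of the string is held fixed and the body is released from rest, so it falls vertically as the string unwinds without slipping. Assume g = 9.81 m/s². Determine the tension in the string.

T ≈ 58.5 N

Translation: Mg − T = Ma. Rotation about the center: TR = Iα with I = ½MR².
With a = αR: T = (I/R²)a = (1/2)M a, so Mg = (1 + 0.5000)Ma.
a = g/(1 + 0.5000) = 9.81/1.500 = 6.540 m/s².
T = 0.5000·M·a = (0.5000)(17.9)(6.540) = 58.53 N.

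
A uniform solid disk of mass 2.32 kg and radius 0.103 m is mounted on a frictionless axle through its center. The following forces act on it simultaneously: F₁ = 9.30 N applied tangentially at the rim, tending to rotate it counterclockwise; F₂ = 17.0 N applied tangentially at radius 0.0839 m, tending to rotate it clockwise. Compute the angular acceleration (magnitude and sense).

α ≈ 38.1 rad/s², clockwise

I = ½MR² = (1/2)(2.32)(0.103)² = 0.01231 kg·m².
Taking counterclockwise as positive: τ₁ = +(9.30)(0.103) = +0.9579 N·m; τ₂ = −(17.0)(0.0839) = −1.426 N·m.
Net torque τ = -0.4684 N·m.
α = τ/I = -0.4684/0.01231 = -38.06 rad/s².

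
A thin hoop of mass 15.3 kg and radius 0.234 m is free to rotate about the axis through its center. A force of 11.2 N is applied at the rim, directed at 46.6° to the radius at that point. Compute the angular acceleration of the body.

I = MR² = (15.3)(0.234)² = 0.8378 kg·m².
Only the tangential component produces torque: τ = F R sinθ = (11.2)(0.234) sin 46.6° = 1.904 N·m.
From τ = Iα: α = 1.904/0.8378 = 2.273 rad/s².

α ≈ 2.27 rad/s²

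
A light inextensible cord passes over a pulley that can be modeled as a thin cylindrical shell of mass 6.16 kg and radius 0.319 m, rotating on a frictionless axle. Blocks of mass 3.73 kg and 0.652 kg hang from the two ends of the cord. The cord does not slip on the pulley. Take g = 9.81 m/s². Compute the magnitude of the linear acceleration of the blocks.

a ≈ 2.86 m/s²

I = MR² = (6.16)(0.319)² = 0.6268 kg·m².
Heavier block: m₁g − T₁ = m₁a. Lighter block: T₂ − m₂g = m₂a.
Pulley: (T₁ − T₂)R = Iα = I(a/R), so T₁ − T₂ = (I/R²)a = 1·M_p a = 6.160·a.
Adding the three: (m₁ − m₂)g = (m₁ + m₂ + 6.160)a, so a = (3.73 − 0.652)(9.81)/(3.73 + 0.652 + 6.160) = 2.864 m/s².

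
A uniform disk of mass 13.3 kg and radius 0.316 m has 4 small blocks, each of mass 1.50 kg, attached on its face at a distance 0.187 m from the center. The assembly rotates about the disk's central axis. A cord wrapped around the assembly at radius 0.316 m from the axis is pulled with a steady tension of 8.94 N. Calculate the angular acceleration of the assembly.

α ≈ 3.23 rad/s²

I_disk = ½MR² = ½(13.3)(0.316)² = 0.6640 kg·m².
I_blocks = 4·m·r² = 4(1.50)(0.187)² = 0.2098 kg·m².
Total I = 0.8739 kg·m².
τ = F r = (8.94)(0.316) = 2.825 N·m.
α = τ/I = 2.825/0.8739 = 3.233 rad/s².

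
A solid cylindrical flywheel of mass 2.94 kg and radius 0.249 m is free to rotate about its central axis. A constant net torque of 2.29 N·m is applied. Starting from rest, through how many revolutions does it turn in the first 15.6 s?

I = ½MR² = (1/2)(2.94)(0.249)² = 0.09114 kg·m².
α = τ/I = 2.29/0.09114 = 25.13 rad/s².
θ = ½αt² = ½(25.13)(15.6)² = 3057 rad.
Revolutions = θ/(2π) = 486.6.

≈ 487 revolutions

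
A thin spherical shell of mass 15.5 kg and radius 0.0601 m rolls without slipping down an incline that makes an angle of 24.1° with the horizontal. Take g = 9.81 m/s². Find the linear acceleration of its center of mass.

a ≈ 2.40 m/s²

Translation along the incline: Mg sinθ − f = Ma.
Rotation about the center: fR = Iα with I = (2/3)MR². No-slip gives a = αR, so f = (I/R²)a = (2/3)M a.
Substituting: Mg sinθ = (1 + 0.6667)Ma, so a = g sinθ/(1 + 0.6667) = (9.81) sin 24.1° / 1.667 = 2.403 m/s².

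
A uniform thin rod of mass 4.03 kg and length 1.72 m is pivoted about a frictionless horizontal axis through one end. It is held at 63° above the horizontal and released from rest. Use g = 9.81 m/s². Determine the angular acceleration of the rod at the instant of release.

About the pivot, I = (1/3)ML² = (1/3)(4.03)(1.72)² = 3.974 kg·m².
The weight acts at the center, a distance L/2 = 0.8600 m from the pivot; τ = Mg(L/2) cos 63° = 15.44 N·m.
α = τ/I = 15.44/3.974 = 3.884 rad/s².

α ≈ 3.88 rad/s²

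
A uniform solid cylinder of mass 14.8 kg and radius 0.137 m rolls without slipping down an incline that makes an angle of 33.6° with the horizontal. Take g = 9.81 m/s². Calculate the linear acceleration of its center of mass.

Translation along the incline: Mg sinθ − f = Ma.
Rotation about the center: fR = Iα with I = ½MR². No-slip gives a = αR, so f = (I/R²)a = (1/2)M a.
Substituting: Mg sinθ = (1 + 0.5000)Ma, so a = g sinθ/(1 + 0.5000) = (9.81) sin 33.6° / 1.500 = 3.619 m/s².

a ≈ 3.62 m/s²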